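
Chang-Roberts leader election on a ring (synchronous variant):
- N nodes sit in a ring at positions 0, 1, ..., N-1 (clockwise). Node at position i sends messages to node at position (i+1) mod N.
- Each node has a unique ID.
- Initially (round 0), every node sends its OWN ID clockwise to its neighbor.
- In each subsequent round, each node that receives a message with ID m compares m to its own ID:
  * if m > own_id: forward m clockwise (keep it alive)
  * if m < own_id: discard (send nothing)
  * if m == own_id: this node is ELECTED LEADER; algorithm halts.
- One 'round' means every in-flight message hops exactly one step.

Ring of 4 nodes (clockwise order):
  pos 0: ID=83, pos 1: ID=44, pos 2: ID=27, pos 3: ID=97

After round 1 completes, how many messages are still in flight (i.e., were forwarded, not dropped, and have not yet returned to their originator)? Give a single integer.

Round 1: pos1(id44) recv 83: fwd; pos2(id27) recv 44: fwd; pos3(id97) recv 27: drop; pos0(id83) recv 97: fwd
After round 1: 3 messages still in flight

Answer: 3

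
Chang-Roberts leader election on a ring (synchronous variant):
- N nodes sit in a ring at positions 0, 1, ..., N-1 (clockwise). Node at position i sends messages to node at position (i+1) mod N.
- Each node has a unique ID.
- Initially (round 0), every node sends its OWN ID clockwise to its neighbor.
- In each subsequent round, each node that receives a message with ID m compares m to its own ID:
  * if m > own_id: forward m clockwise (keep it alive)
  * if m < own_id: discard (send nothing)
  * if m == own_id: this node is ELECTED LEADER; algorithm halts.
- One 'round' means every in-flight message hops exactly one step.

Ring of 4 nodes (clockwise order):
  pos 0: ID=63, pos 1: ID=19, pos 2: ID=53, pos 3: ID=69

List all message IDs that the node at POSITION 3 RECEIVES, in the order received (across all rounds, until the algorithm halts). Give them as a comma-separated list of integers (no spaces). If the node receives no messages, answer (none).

Answer: 53,63,69

Derivation:
Round 1: pos1(id19) recv 63: fwd; pos2(id53) recv 19: drop; pos3(id69) recv 53: drop; pos0(id63) recv 69: fwd
Round 2: pos2(id53) recv 63: fwd; pos1(id19) recv 69: fwd
Round 3: pos3(id69) recv 63: drop; pos2(id53) recv 69: fwd
Round 4: pos3(id69) recv 69: ELECTED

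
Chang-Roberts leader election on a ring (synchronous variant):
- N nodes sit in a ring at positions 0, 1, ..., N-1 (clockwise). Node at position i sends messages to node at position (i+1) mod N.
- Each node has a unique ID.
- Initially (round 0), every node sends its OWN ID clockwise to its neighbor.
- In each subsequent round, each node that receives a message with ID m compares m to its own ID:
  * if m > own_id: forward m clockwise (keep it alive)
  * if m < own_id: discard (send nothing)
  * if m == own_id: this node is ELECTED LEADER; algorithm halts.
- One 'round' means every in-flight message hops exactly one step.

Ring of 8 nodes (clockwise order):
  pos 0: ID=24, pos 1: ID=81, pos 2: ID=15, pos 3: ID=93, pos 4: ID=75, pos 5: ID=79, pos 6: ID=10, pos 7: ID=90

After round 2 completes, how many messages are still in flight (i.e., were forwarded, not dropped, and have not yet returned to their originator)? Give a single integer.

Round 1: pos1(id81) recv 24: drop; pos2(id15) recv 81: fwd; pos3(id93) recv 15: drop; pos4(id75) recv 93: fwd; pos5(id79) recv 75: drop; pos6(id10) recv 79: fwd; pos7(id90) recv 10: drop; pos0(id24) recv 90: fwd
Round 2: pos3(id93) recv 81: drop; pos5(id79) recv 93: fwd; pos7(id90) recv 79: drop; pos1(id81) recv 90: fwd
After round 2: 2 messages still in flight

Answer: 2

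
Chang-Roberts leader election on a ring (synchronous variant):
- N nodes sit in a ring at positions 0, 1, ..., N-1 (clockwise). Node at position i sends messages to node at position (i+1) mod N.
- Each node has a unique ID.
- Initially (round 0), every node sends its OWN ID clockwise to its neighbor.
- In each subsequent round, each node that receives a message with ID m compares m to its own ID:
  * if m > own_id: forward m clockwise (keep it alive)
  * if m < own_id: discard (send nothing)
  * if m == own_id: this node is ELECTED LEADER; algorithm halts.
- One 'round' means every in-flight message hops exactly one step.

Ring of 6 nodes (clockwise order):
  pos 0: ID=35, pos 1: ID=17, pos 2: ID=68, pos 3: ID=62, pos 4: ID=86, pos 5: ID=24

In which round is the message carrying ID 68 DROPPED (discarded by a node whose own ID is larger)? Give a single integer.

Answer: 2

Derivation:
Round 1: pos1(id17) recv 35: fwd; pos2(id68) recv 17: drop; pos3(id62) recv 68: fwd; pos4(id86) recv 62: drop; pos5(id24) recv 86: fwd; pos0(id35) recv 24: drop
Round 2: pos2(id68) recv 35: drop; pos4(id86) recv 68: drop; pos0(id35) recv 86: fwd
Round 3: pos1(id17) recv 86: fwd
Round 4: pos2(id68) recv 86: fwd
Round 5: pos3(id62) recv 86: fwd
Round 6: pos4(id86) recv 86: ELECTED
Message ID 68 originates at pos 2; dropped at pos 4 in round 2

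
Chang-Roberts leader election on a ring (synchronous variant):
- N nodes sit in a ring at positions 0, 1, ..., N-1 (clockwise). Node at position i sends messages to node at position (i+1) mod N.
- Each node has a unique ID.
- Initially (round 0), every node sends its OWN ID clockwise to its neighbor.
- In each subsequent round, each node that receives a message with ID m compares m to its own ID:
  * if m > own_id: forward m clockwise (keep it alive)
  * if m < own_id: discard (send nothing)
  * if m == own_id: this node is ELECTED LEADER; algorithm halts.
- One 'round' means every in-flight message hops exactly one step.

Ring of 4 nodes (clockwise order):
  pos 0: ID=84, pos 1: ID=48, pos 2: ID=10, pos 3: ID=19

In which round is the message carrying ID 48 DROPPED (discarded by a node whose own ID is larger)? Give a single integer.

Answer: 3

Derivation:
Round 1: pos1(id48) recv 84: fwd; pos2(id10) recv 48: fwd; pos3(id19) recv 10: drop; pos0(id84) recv 19: drop
Round 2: pos2(id10) recv 84: fwd; pos3(id19) recv 48: fwd
Round 3: pos3(id19) recv 84: fwd; pos0(id84) recv 48: drop
Round 4: pos0(id84) recv 84: ELECTED
Message ID 48 originates at pos 1; dropped at pos 0 in round 3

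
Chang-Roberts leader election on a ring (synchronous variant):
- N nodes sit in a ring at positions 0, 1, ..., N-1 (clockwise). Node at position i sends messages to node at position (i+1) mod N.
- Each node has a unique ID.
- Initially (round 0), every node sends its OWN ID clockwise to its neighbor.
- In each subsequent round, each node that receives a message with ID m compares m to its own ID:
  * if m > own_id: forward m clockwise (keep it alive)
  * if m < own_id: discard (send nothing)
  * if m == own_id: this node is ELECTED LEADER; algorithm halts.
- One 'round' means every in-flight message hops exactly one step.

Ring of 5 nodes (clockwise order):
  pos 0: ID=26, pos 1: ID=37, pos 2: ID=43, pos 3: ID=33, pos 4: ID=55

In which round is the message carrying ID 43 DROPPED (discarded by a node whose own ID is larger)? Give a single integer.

Answer: 2

Derivation:
Round 1: pos1(id37) recv 26: drop; pos2(id43) recv 37: drop; pos3(id33) recv 43: fwd; pos4(id55) recv 33: drop; pos0(id26) recv 55: fwd
Round 2: pos4(id55) recv 43: drop; pos1(id37) recv 55: fwd
Round 3: pos2(id43) recv 55: fwd
Round 4: pos3(id33) recv 55: fwd
Round 5: pos4(id55) recv 55: ELECTED
Message ID 43 originates at pos 2; dropped at pos 4 in round 2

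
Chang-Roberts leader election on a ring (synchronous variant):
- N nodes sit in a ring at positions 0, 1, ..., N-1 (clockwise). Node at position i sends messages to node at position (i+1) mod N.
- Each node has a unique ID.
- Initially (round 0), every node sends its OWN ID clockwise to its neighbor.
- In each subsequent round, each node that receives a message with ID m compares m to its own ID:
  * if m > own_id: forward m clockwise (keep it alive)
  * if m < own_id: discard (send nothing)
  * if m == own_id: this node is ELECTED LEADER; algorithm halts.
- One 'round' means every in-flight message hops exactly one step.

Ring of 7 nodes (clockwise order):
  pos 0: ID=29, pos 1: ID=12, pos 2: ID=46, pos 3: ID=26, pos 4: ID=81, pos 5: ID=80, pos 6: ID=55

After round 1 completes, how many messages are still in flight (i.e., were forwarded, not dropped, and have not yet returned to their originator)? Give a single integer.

Round 1: pos1(id12) recv 29: fwd; pos2(id46) recv 12: drop; pos3(id26) recv 46: fwd; pos4(id81) recv 26: drop; pos5(id80) recv 81: fwd; pos6(id55) recv 80: fwd; pos0(id29) recv 55: fwd
After round 1: 5 messages still in flight

Answer: 5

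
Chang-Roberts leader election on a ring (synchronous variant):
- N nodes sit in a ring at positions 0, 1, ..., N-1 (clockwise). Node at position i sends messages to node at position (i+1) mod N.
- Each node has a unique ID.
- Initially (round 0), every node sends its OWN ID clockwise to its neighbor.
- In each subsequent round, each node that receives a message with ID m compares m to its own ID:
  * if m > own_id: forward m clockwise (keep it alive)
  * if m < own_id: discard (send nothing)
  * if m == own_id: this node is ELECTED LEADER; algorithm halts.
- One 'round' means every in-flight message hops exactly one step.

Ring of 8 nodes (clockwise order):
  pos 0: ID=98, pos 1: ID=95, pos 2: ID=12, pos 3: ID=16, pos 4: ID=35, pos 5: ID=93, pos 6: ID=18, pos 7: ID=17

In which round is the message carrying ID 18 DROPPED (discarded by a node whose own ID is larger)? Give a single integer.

Answer: 2

Derivation:
Round 1: pos1(id95) recv 98: fwd; pos2(id12) recv 95: fwd; pos3(id16) recv 12: drop; pos4(id35) recv 16: drop; pos5(id93) recv 35: drop; pos6(id18) recv 93: fwd; pos7(id17) recv 18: fwd; pos0(id98) recv 17: drop
Round 2: pos2(id12) recv 98: fwd; pos3(id16) recv 95: fwd; pos7(id17) recv 93: fwd; pos0(id98) recv 18: drop
Round 3: pos3(id16) recv 98: fwd; pos4(id35) recv 95: fwd; pos0(id98) recv 93: drop
Round 4: pos4(id35) recv 98: fwd; pos5(id93) recv 95: fwd
Round 5: pos5(id93) recv 98: fwd; pos6(id18) recv 95: fwd
Round 6: pos6(id18) recv 98: fwd; pos7(id17) recv 95: fwd
Round 7: pos7(id17) recv 98: fwd; pos0(id98) recv 95: drop
Round 8: pos0(id98) recv 98: ELECTED
Message ID 18 originates at pos 6; dropped at pos 0 in round 2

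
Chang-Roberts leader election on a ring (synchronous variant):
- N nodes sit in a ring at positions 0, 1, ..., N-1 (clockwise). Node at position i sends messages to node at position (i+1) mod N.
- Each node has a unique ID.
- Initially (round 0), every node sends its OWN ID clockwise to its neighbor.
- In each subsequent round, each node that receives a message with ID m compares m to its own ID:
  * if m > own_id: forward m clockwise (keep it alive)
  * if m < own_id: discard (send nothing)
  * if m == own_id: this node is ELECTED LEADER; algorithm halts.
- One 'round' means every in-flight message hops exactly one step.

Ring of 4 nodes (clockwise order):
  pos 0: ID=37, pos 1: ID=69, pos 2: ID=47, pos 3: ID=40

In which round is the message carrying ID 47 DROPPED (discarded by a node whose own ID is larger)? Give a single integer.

Round 1: pos1(id69) recv 37: drop; pos2(id47) recv 69: fwd; pos3(id40) recv 47: fwd; pos0(id37) recv 40: fwd
Round 2: pos3(id40) recv 69: fwd; pos0(id37) recv 47: fwd; pos1(id69) recv 40: drop
Round 3: pos0(id37) recv 69: fwd; pos1(id69) recv 47: drop
Round 4: pos1(id69) recv 69: ELECTED
Message ID 47 originates at pos 2; dropped at pos 1 in round 3

Answer: 3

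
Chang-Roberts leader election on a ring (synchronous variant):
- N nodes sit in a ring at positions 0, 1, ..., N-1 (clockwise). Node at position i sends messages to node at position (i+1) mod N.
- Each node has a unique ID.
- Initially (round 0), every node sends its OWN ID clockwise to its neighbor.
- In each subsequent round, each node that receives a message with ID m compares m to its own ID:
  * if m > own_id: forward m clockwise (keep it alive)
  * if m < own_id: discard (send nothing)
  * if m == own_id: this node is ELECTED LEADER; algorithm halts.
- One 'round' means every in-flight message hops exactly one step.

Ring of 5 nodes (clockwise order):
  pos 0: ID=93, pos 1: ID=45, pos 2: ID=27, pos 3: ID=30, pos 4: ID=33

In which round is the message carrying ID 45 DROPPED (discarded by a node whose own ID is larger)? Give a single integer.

Answer: 4

Derivation:
Round 1: pos1(id45) recv 93: fwd; pos2(id27) recv 45: fwd; pos3(id30) recv 27: drop; pos4(id33) recv 30: drop; pos0(id93) recv 33: drop
Round 2: pos2(id27) recv 93: fwd; pos3(id30) recv 45: fwd
Round 3: pos3(id30) recv 93: fwd; pos4(id33) recv 45: fwd
Round 4: pos4(id33) recv 93: fwd; pos0(id93) recv 45: drop
Round 5: pos0(id93) recv 93: ELECTED
Message ID 45 originates at pos 1; dropped at pos 0 in round 4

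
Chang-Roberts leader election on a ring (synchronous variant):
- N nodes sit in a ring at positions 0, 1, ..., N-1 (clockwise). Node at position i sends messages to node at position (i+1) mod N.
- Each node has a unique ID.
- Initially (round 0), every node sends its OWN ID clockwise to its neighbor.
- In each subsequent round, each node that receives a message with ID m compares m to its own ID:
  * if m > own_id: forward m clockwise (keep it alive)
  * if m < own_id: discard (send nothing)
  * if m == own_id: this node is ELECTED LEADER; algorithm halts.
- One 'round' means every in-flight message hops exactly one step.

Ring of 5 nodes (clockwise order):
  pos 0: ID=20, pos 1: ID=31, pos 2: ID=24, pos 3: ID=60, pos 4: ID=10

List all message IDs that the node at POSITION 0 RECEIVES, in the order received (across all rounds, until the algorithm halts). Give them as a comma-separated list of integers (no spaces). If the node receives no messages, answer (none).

Round 1: pos1(id31) recv 20: drop; pos2(id24) recv 31: fwd; pos3(id60) recv 24: drop; pos4(id10) recv 60: fwd; pos0(id20) recv 10: drop
Round 2: pos3(id60) recv 31: drop; pos0(id20) recv 60: fwd
Round 3: pos1(id31) recv 60: fwd
Round 4: pos2(id24) recv 60: fwd
Round 5: pos3(id60) recv 60: ELECTED

Answer: 10,60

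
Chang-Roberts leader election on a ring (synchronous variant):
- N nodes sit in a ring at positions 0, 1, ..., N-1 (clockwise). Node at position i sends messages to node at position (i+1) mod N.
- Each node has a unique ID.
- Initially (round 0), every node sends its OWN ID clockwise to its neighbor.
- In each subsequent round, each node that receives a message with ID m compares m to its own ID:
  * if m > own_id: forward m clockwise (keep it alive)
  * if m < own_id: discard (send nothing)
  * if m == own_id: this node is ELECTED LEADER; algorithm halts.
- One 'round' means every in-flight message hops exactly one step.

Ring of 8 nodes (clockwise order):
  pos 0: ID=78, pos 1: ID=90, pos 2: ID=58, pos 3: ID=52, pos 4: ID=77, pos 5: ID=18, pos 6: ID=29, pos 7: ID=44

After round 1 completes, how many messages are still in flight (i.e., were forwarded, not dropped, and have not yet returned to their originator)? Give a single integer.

Answer: 3

Derivation:
Round 1: pos1(id90) recv 78: drop; pos2(id58) recv 90: fwd; pos3(id52) recv 58: fwd; pos4(id77) recv 52: drop; pos5(id18) recv 77: fwd; pos6(id29) recv 18: drop; pos7(id44) recv 29: drop; pos0(id78) recv 44: drop
After round 1: 3 messages still in flight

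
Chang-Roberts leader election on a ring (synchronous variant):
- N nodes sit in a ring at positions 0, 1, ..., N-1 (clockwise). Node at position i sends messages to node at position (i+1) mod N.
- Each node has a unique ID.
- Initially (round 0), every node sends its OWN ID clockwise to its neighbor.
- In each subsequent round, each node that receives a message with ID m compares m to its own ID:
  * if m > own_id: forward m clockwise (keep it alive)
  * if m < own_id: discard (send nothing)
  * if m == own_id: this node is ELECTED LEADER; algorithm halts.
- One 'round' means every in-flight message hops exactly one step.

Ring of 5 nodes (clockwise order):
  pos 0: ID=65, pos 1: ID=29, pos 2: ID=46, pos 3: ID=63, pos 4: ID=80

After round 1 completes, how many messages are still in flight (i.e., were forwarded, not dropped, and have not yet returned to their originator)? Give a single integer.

Round 1: pos1(id29) recv 65: fwd; pos2(id46) recv 29: drop; pos3(id63) recv 46: drop; pos4(id80) recv 63: drop; pos0(id65) recv 80: fwd
After round 1: 2 messages still in flight

Answer: 2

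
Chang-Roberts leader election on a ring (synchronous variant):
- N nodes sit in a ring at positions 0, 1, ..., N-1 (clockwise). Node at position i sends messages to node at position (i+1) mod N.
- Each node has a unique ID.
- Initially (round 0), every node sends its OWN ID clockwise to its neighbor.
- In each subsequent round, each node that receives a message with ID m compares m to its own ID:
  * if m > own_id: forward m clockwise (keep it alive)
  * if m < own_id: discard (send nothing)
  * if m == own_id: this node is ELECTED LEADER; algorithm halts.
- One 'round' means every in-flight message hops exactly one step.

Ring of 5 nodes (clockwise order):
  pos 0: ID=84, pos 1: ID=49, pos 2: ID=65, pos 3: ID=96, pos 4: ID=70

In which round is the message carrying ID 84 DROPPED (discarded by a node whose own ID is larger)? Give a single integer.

Round 1: pos1(id49) recv 84: fwd; pos2(id65) recv 49: drop; pos3(id96) recv 65: drop; pos4(id70) recv 96: fwd; pos0(id84) recv 70: drop
Round 2: pos2(id65) recv 84: fwd; pos0(id84) recv 96: fwd
Round 3: pos3(id96) recv 84: drop; pos1(id49) recv 96: fwd
Round 4: pos2(id65) recv 96: fwd
Round 5: pos3(id96) recv 96: ELECTED
Message ID 84 originates at pos 0; dropped at pos 3 in round 3

Answer: 3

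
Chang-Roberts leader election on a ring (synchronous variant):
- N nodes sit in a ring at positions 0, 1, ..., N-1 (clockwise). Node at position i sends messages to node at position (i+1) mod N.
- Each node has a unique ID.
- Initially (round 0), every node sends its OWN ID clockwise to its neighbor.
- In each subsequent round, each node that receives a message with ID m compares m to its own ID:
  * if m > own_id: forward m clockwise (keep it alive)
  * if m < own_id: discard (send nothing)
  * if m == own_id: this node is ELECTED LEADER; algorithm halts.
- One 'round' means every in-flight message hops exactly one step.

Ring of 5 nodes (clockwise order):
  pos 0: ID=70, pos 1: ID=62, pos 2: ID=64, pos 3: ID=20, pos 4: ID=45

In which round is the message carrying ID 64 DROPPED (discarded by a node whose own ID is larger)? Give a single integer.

Answer: 3

Derivation:
Round 1: pos1(id62) recv 70: fwd; pos2(id64) recv 62: drop; pos3(id20) recv 64: fwd; pos4(id45) recv 20: drop; pos0(id70) recv 45: drop
Round 2: pos2(id64) recv 70: fwd; pos4(id45) recv 64: fwd
Round 3: pos3(id20) recv 70: fwd; pos0(id70) recv 64: drop
Round 4: pos4(id45) recv 70: fwd
Round 5: pos0(id70) recv 70: ELECTED
Message ID 64 originates at pos 2; dropped at pos 0 in round 3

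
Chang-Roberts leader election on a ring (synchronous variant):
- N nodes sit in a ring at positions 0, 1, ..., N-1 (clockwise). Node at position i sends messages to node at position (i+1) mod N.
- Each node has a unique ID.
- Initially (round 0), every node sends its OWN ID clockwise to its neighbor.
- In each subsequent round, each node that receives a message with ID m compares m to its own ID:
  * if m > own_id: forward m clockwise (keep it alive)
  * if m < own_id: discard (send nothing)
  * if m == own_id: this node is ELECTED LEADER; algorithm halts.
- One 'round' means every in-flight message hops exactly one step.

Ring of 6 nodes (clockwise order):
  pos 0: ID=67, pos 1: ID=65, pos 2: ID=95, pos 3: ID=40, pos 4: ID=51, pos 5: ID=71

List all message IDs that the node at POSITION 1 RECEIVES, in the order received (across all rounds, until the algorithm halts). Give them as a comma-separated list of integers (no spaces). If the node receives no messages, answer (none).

Round 1: pos1(id65) recv 67: fwd; pos2(id95) recv 65: drop; pos3(id40) recv 95: fwd; pos4(id51) recv 40: drop; pos5(id71) recv 51: drop; pos0(id67) recv 71: fwd
Round 2: pos2(id95) recv 67: drop; pos4(id51) recv 95: fwd; pos1(id65) recv 71: fwd
Round 3: pos5(id71) recv 95: fwd; pos2(id95) recv 71: drop
Round 4: pos0(id67) recv 95: fwd
Round 5: pos1(id65) recv 95: fwd
Round 6: pos2(id95) recv 95: ELECTED

Answer: 67,71,95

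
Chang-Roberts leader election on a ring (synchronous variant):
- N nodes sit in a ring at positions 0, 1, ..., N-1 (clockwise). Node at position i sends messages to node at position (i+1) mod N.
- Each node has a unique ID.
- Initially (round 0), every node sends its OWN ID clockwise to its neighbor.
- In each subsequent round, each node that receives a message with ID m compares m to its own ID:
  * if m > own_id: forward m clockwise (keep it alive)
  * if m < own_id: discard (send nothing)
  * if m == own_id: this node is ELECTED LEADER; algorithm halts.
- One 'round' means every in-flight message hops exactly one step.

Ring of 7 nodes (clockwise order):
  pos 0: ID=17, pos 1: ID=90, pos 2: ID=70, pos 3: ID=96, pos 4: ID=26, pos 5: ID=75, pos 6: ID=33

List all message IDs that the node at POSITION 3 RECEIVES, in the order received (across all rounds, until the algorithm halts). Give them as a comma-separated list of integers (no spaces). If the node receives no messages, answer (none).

Round 1: pos1(id90) recv 17: drop; pos2(id70) recv 90: fwd; pos3(id96) recv 70: drop; pos4(id26) recv 96: fwd; pos5(id75) recv 26: drop; pos6(id33) recv 75: fwd; pos0(id17) recv 33: fwd
Round 2: pos3(id96) recv 90: drop; pos5(id75) recv 96: fwd; pos0(id17) recv 75: fwd; pos1(id90) recv 33: drop
Round 3: pos6(id33) recv 96: fwd; pos1(id90) recv 75: drop
Round 4: pos0(id17) recv 96: fwd
Round 5: pos1(id90) recv 96: fwd
Round 6: pos2(id70) recv 96: fwd
Round 7: pos3(id96) recv 96: ELECTED

Answer: 70,90,96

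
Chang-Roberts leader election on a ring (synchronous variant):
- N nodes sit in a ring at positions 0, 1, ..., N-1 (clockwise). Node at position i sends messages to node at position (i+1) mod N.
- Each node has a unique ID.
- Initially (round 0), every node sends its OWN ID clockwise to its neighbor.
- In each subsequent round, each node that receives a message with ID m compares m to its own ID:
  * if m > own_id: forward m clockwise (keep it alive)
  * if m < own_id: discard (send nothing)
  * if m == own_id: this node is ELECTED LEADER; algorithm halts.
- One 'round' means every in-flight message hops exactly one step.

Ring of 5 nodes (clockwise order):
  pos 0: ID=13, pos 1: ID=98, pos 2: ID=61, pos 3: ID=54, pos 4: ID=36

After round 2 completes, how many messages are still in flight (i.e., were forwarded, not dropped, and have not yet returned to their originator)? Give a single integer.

Answer: 3

Derivation:
Round 1: pos1(id98) recv 13: drop; pos2(id61) recv 98: fwd; pos3(id54) recv 61: fwd; pos4(id36) recv 54: fwd; pos0(id13) recv 36: fwd
Round 2: pos3(id54) recv 98: fwd; pos4(id36) recv 61: fwd; pos0(id13) recv 54: fwd; pos1(id98) recv 36: drop
After round 2: 3 messages still in flight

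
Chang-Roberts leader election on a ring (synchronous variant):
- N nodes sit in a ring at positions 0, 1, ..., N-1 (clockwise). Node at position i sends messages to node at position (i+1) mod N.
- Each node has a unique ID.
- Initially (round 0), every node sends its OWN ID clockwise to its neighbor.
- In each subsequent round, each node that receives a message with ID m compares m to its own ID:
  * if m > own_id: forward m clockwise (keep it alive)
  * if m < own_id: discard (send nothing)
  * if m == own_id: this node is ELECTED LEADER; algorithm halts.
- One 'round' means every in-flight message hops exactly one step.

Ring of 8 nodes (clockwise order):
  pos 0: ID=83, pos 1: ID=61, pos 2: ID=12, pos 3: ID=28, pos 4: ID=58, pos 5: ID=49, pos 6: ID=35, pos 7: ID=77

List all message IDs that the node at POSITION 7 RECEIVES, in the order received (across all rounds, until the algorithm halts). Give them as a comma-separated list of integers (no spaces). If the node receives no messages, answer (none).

Round 1: pos1(id61) recv 83: fwd; pos2(id12) recv 61: fwd; pos3(id28) recv 12: drop; pos4(id58) recv 28: drop; pos5(id49) recv 58: fwd; pos6(id35) recv 49: fwd; pos7(id77) recv 35: drop; pos0(id83) recv 77: drop
Round 2: pos2(id12) recv 83: fwd; pos3(id28) recv 61: fwd; pos6(id35) recv 58: fwd; pos7(id77) recv 49: drop
Round 3: pos3(id28) recv 83: fwd; pos4(id58) recv 61: fwd; pos7(id77) recv 58: drop
Round 4: pos4(id58) recv 83: fwd; pos5(id49) recv 61: fwd
Round 5: pos5(id49) recv 83: fwd; pos6(id35) recv 61: fwd
Round 6: pos6(id35) recv 83: fwd; pos7(id77) recv 61: drop
Round 7: pos7(id77) recv 83: fwd
Round 8: pos0(id83) recv 83: ELECTED

Answer: 35,49,58,61,83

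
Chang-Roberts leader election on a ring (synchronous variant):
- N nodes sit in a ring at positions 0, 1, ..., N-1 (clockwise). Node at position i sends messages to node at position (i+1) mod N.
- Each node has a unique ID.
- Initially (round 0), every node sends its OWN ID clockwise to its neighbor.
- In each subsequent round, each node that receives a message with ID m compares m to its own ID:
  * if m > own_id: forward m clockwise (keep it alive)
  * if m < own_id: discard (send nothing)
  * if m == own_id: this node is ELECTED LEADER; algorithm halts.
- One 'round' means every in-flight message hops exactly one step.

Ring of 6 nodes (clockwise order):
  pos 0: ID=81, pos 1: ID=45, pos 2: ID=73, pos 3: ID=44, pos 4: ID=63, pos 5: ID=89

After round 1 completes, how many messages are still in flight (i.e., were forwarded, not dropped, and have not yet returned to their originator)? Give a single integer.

Round 1: pos1(id45) recv 81: fwd; pos2(id73) recv 45: drop; pos3(id44) recv 73: fwd; pos4(id63) recv 44: drop; pos5(id89) recv 63: drop; pos0(id81) recv 89: fwd
After round 1: 3 messages still in flight

Answer: 3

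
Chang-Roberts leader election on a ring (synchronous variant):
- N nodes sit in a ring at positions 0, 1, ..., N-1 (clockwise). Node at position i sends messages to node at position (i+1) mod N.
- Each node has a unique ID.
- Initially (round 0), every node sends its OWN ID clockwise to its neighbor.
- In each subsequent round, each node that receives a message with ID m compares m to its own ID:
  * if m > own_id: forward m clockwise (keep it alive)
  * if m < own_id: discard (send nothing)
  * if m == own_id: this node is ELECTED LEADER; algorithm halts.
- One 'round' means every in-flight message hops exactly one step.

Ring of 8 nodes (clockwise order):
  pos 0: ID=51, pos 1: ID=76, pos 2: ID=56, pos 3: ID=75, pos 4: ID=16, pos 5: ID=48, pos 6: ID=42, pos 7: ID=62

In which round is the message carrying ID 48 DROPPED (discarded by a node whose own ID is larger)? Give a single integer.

Answer: 2

Derivation:
Round 1: pos1(id76) recv 51: drop; pos2(id56) recv 76: fwd; pos3(id75) recv 56: drop; pos4(id16) recv 75: fwd; pos5(id48) recv 16: drop; pos6(id42) recv 48: fwd; pos7(id62) recv 42: drop; pos0(id51) recv 62: fwd
Round 2: pos3(id75) recv 76: fwd; pos5(id48) recv 75: fwd; pos7(id62) recv 48: drop; pos1(id76) recv 62: drop
Round 3: pos4(id16) recv 76: fwd; pos6(id42) recv 75: fwd
Round 4: pos5(id48) recv 76: fwd; pos7(id62) recv 75: fwd
Round 5: pos6(id42) recv 76: fwd; pos0(id51) recv 75: fwd
Round 6: pos7(id62) recv 76: fwd; pos1(id76) recv 75: drop
Round 7: pos0(id51) recv 76: fwd
Round 8: pos1(id76) recv 76: ELECTED
Message ID 48 originates at pos 5; dropped at pos 7 in round 2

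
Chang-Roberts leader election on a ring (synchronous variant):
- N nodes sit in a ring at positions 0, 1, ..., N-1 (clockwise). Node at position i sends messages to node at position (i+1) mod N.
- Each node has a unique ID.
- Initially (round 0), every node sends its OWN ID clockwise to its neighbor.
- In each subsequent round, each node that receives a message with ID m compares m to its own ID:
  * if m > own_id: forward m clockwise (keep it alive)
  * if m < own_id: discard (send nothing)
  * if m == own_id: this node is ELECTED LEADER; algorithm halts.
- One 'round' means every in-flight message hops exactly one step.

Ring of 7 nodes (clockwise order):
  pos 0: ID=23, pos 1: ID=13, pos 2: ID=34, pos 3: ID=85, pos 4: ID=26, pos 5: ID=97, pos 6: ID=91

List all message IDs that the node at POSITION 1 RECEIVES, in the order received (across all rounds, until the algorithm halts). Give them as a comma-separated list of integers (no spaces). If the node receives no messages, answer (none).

Round 1: pos1(id13) recv 23: fwd; pos2(id34) recv 13: drop; pos3(id85) recv 34: drop; pos4(id26) recv 85: fwd; pos5(id97) recv 26: drop; pos6(id91) recv 97: fwd; pos0(id23) recv 91: fwd
Round 2: pos2(id34) recv 23: drop; pos5(id97) recv 85: drop; pos0(id23) recv 97: fwd; pos1(id13) recv 91: fwd
Round 3: pos1(id13) recv 97: fwd; pos2(id34) recv 91: fwd
Round 4: pos2(id34) recv 97: fwd; pos3(id85) recv 91: fwd
Round 5: pos3(id85) recv 97: fwd; pos4(id26) recv 91: fwd
Round 6: pos4(id26) recv 97: fwd; pos5(id97) recv 91: drop
Round 7: pos5(id97) recv 97: ELECTED

Answer: 23,91,97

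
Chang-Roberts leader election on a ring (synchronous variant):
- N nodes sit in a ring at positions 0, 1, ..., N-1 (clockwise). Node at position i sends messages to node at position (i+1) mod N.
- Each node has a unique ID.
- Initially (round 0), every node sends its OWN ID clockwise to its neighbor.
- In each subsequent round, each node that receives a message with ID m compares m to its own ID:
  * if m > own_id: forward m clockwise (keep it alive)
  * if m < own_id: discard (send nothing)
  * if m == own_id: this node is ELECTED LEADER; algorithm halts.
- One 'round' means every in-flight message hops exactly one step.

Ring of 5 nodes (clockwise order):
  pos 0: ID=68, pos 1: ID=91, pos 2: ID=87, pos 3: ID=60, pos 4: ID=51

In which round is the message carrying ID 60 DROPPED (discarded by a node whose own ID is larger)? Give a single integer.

Round 1: pos1(id91) recv 68: drop; pos2(id87) recv 91: fwd; pos3(id60) recv 87: fwd; pos4(id51) recv 60: fwd; pos0(id68) recv 51: drop
Round 2: pos3(id60) recv 91: fwd; pos4(id51) recv 87: fwd; pos0(id68) recv 60: drop
Round 3: pos4(id51) recv 91: fwd; pos0(id68) recv 87: fwd
Round 4: pos0(id68) recv 91: fwd; pos1(id91) recv 87: drop
Round 5: pos1(id91) recv 91: ELECTED
Message ID 60 originates at pos 3; dropped at pos 0 in round 2

Answer: 2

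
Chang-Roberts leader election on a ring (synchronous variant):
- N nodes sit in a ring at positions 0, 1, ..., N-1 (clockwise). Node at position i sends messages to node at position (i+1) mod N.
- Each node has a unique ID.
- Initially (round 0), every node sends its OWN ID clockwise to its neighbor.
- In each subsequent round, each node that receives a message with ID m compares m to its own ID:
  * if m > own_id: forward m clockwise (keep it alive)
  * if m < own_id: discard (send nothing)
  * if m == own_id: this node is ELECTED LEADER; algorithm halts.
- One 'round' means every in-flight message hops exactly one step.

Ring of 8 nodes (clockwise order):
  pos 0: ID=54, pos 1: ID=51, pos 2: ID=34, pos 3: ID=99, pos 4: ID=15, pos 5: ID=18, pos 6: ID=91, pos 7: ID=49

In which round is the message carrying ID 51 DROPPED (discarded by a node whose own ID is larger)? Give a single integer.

Round 1: pos1(id51) recv 54: fwd; pos2(id34) recv 51: fwd; pos3(id99) recv 34: drop; pos4(id15) recv 99: fwd; pos5(id18) recv 15: drop; pos6(id91) recv 18: drop; pos7(id49) recv 91: fwd; pos0(id54) recv 49: drop
Round 2: pos2(id34) recv 54: fwd; pos3(id99) recv 51: drop; pos5(id18) recv 99: fwd; pos0(id54) recv 91: fwd
Round 3: pos3(id99) recv 54: drop; pos6(id91) recv 99: fwd; pos1(id51) recv 91: fwd
Round 4: pos7(id49) recv 99: fwd; pos2(id34) recv 91: fwd
Round 5: pos0(id54) recv 99: fwd; pos3(id99) recv 91: drop
Round 6: pos1(id51) recv 99: fwd
Round 7: pos2(id34) recv 99: fwd
Round 8: pos3(id99) recv 99: ELECTED
Message ID 51 originates at pos 1; dropped at pos 3 in round 2

Answer: 2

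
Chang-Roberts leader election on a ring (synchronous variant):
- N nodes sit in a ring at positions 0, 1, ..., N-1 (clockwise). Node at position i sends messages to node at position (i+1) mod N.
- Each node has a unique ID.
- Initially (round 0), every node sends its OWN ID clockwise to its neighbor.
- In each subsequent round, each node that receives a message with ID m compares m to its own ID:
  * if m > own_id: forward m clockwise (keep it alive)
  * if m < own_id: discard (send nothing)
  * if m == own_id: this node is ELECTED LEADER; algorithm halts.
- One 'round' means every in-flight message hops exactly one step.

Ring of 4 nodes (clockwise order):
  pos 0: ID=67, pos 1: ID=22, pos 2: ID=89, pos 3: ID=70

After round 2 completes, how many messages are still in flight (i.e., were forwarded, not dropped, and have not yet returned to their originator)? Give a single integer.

Round 1: pos1(id22) recv 67: fwd; pos2(id89) recv 22: drop; pos3(id70) recv 89: fwd; pos0(id67) recv 70: fwd
Round 2: pos2(id89) recv 67: drop; pos0(id67) recv 89: fwd; pos1(id22) recv 70: fwd
After round 2: 2 messages still in flight

Answer: 2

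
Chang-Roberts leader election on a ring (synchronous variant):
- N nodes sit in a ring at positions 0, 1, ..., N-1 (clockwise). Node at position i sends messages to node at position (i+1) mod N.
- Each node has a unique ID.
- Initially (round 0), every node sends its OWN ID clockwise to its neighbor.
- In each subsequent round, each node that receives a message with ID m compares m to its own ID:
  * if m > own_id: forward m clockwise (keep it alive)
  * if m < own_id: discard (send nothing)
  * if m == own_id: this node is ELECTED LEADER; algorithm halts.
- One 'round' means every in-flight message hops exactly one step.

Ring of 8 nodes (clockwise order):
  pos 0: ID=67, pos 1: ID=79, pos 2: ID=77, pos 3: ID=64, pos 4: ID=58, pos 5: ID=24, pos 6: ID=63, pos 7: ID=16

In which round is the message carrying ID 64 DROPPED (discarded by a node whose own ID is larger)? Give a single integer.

Round 1: pos1(id79) recv 67: drop; pos2(id77) recv 79: fwd; pos3(id64) recv 77: fwd; pos4(id58) recv 64: fwd; pos5(id24) recv 58: fwd; pos6(id63) recv 24: drop; pos7(id16) recv 63: fwd; pos0(id67) recv 16: drop
Round 2: pos3(id64) recv 79: fwd; pos4(id58) recv 77: fwd; pos5(id24) recv 64: fwd; pos6(id63) recv 58: drop; pos0(id67) recv 63: drop
Round 3: pos4(id58) recv 79: fwd; pos5(id24) recv 77: fwd; pos6(id63) recv 64: fwd
Round 4: pos5(id24) recv 79: fwd; pos6(id63) recv 77: fwd; pos7(id16) recv 64: fwd
Round 5: pos6(id63) recv 79: fwd; pos7(id16) recv 77: fwd; pos0(id67) recv 64: drop
Round 6: pos7(id16) recv 79: fwd; pos0(id67) recv 77: fwd
Round 7: pos0(id67) recv 79: fwd; pos1(id79) recv 77: drop
Round 8: pos1(id79) recv 79: ELECTED
Message ID 64 originates at pos 3; dropped at pos 0 in round 5

Answer: 5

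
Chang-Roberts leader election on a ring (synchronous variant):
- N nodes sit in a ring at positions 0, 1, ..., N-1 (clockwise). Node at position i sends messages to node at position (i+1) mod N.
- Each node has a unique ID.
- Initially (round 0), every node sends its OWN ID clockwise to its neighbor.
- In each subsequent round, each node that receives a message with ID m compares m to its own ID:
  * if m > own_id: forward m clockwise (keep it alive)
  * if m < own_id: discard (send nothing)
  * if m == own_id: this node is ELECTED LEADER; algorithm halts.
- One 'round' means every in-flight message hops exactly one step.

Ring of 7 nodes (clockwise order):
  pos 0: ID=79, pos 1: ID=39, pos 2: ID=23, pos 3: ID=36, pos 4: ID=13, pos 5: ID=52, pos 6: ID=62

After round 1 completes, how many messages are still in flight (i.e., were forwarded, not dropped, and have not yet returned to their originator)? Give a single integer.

Answer: 3

Derivation:
Round 1: pos1(id39) recv 79: fwd; pos2(id23) recv 39: fwd; pos3(id36) recv 23: drop; pos4(id13) recv 36: fwd; pos5(id52) recv 13: drop; pos6(id62) recv 52: drop; pos0(id79) recv 62: drop
After round 1: 3 messages still in flight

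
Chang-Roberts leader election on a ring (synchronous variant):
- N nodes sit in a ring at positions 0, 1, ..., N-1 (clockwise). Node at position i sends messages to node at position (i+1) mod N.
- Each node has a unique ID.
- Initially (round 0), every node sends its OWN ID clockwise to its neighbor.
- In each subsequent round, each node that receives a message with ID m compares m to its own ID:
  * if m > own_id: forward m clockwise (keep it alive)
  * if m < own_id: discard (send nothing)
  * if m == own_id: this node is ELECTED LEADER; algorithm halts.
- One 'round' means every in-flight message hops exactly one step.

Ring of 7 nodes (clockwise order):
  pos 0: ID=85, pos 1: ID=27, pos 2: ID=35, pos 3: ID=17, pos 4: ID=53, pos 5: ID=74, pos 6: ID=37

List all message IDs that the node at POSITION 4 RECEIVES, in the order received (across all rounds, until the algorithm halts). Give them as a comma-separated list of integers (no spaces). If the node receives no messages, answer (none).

Round 1: pos1(id27) recv 85: fwd; pos2(id35) recv 27: drop; pos3(id17) recv 35: fwd; pos4(id53) recv 17: drop; pos5(id74) recv 53: drop; pos6(id37) recv 74: fwd; pos0(id85) recv 37: drop
Round 2: pos2(id35) recv 85: fwd; pos4(id53) recv 35: drop; pos0(id85) recv 74: drop
Round 3: pos3(id17) recv 85: fwd
Round 4: pos4(id53) recv 85: fwd
Round 5: pos5(id74) recv 85: fwd
Round 6: pos6(id37) recv 85: fwd
Round 7: pos0(id85) recv 85: ELECTED

Answer: 17,35,85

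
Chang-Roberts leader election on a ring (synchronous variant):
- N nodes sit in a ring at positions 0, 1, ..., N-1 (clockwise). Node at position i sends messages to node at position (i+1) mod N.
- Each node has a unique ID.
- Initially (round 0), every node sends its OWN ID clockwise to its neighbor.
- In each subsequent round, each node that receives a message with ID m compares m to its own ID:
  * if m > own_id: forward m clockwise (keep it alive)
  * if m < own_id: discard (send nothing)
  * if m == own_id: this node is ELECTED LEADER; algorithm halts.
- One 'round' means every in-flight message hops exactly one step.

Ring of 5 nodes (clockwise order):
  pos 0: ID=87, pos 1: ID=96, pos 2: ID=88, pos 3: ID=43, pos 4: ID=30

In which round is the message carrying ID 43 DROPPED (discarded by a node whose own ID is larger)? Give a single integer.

Answer: 2

Derivation:
Round 1: pos1(id96) recv 87: drop; pos2(id88) recv 96: fwd; pos3(id43) recv 88: fwd; pos4(id30) recv 43: fwd; pos0(id87) recv 30: drop
Round 2: pos3(id43) recv 96: fwd; pos4(id30) recv 88: fwd; pos0(id87) recv 43: drop
Round 3: pos4(id30) recv 96: fwd; pos0(id87) recv 88: fwd
Round 4: pos0(id87) recv 96: fwd; pos1(id96) recv 88: drop
Round 5: pos1(id96) recv 96: ELECTED
Message ID 43 originates at pos 3; dropped at pos 0 in round 2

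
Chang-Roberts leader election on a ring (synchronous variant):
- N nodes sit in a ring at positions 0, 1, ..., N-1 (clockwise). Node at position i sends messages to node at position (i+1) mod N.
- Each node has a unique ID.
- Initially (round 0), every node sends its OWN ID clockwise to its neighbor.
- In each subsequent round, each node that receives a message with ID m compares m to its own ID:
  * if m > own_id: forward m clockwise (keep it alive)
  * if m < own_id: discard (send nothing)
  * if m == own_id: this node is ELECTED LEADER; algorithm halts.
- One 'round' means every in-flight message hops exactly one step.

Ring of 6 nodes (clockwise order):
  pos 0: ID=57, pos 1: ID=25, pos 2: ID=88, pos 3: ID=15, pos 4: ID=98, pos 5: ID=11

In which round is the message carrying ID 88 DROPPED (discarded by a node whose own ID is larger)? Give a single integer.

Round 1: pos1(id25) recv 57: fwd; pos2(id88) recv 25: drop; pos3(id15) recv 88: fwd; pos4(id98) recv 15: drop; pos5(id11) recv 98: fwd; pos0(id57) recv 11: drop
Round 2: pos2(id88) recv 57: drop; pos4(id98) recv 88: drop; pos0(id57) recv 98: fwd
Round 3: pos1(id25) recv 98: fwd
Round 4: pos2(id88) recv 98: fwd
Round 5: pos3(id15) recv 98: fwd
Round 6: pos4(id98) recv 98: ELECTED
Message ID 88 originates at pos 2; dropped at pos 4 in round 2

Answer: 2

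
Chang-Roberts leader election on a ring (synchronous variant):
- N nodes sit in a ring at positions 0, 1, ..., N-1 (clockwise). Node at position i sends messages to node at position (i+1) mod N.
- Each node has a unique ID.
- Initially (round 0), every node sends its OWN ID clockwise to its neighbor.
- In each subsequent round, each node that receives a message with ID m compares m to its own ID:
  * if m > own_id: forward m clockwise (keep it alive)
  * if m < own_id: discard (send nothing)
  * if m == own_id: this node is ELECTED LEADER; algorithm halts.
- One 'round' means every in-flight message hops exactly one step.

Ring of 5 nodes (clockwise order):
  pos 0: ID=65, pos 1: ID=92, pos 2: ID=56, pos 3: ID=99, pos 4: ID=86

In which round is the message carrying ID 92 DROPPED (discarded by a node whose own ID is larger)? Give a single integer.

Answer: 2

Derivation:
Round 1: pos1(id92) recv 65: drop; pos2(id56) recv 92: fwd; pos3(id99) recv 56: drop; pos4(id86) recv 99: fwd; pos0(id65) recv 86: fwd
Round 2: pos3(id99) recv 92: drop; pos0(id65) recv 99: fwd; pos1(id92) recv 86: drop
Round 3: pos1(id92) recv 99: fwd
Round 4: pos2(id56) recv 99: fwd
Round 5: pos3(id99) recv 99: ELECTED
Message ID 92 originates at pos 1; dropped at pos 3 in round 2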